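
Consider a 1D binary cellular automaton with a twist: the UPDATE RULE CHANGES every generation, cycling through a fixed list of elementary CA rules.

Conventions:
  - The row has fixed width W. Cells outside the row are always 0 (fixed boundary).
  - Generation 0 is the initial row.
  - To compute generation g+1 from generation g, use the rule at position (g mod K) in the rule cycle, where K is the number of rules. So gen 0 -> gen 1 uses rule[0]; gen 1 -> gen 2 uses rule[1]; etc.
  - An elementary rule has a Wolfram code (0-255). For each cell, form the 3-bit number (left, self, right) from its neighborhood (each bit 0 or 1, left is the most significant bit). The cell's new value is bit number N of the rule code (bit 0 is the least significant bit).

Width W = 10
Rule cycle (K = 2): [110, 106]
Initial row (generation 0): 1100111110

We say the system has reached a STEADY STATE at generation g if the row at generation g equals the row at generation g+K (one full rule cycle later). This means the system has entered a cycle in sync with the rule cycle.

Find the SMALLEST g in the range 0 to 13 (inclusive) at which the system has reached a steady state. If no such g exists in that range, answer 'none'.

Answer: 7

Derivation:
Gen 0: 1100111110
Gen 1 (rule 110): 1101100010
Gen 2 (rule 106): 1111100100
Gen 3 (rule 110): 1000101100
Gen 4 (rule 106): 0001011100
Gen 5 (rule 110): 0011110100
Gen 6 (rule 106): 0110011000
Gen 7 (rule 110): 1110111000
Gen 8 (rule 106): 1011101000
Gen 9 (rule 110): 1110111000
Gen 10 (rule 106): 1011101000
Gen 11 (rule 110): 1110111000
Gen 12 (rule 106): 1011101000
Gen 13 (rule 110): 1110111000
Gen 14 (rule 106): 1011101000
Gen 15 (rule 110): 1110111000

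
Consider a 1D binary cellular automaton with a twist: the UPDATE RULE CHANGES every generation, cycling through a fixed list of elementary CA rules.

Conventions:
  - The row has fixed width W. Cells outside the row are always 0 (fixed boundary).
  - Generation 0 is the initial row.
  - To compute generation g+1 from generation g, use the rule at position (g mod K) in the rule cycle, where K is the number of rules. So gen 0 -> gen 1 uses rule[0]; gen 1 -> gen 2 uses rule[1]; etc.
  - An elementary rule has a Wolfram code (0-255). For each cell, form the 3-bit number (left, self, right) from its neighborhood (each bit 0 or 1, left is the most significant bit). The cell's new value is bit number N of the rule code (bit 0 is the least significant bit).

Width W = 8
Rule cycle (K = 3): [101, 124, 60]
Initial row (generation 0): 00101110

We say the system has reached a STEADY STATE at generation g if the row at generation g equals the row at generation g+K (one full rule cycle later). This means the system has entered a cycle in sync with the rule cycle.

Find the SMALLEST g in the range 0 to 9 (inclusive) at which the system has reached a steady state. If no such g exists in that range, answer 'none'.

Gen 0: 00101110
Gen 1 (rule 101): 10110010
Gen 2 (rule 124): 11111011
Gen 3 (rule 60): 10000110
Gen 4 (rule 101): 10110010
Gen 5 (rule 124): 11111011
Gen 6 (rule 60): 10000110
Gen 7 (rule 101): 10110010
Gen 8 (rule 124): 11111011
Gen 9 (rule 60): 10000110
Gen 10 (rule 101): 10110010
Gen 11 (rule 124): 11111011
Gen 12 (rule 60): 10000110

Answer: 1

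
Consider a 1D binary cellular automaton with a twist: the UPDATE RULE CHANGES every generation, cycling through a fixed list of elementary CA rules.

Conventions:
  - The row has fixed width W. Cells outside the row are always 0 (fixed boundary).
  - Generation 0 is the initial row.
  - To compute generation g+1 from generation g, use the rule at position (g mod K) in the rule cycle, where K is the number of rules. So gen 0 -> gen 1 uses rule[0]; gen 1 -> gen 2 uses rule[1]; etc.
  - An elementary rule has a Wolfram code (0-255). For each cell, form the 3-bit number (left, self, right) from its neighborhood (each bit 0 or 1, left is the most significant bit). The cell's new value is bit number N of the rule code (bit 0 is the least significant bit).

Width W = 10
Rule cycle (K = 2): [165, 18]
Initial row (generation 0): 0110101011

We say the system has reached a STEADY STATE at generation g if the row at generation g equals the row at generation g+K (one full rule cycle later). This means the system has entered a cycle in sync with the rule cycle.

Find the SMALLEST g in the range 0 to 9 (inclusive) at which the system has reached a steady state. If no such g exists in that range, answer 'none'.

Gen 0: 0110101011
Gen 1 (rule 165): 0001111100
Gen 2 (rule 18): 0010000010
Gen 3 (rule 165): 1010111010
Gen 4 (rule 18): 0000000001
Gen 5 (rule 165): 1111111101
Gen 6 (rule 18): 0000000000
Gen 7 (rule 165): 1111111111
Gen 8 (rule 18): 0000000000
Gen 9 (rule 165): 1111111111
Gen 10 (rule 18): 0000000000
Gen 11 (rule 165): 1111111111

Answer: 6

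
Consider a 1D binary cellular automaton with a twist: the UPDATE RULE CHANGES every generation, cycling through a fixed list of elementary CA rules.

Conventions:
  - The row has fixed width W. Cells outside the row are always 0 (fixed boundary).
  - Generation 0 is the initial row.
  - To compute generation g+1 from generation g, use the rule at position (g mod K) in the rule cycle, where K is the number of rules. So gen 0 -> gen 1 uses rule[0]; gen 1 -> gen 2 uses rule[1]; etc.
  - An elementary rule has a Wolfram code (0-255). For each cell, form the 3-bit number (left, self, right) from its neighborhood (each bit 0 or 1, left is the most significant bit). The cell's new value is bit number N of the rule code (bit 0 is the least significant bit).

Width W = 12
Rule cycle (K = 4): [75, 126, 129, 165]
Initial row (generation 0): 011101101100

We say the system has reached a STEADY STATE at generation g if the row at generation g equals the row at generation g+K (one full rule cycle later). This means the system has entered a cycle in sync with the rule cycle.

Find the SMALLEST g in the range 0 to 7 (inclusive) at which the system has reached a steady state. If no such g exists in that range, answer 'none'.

Answer: none

Derivation:
Gen 0: 011101101100
Gen 1 (rule 75): 110101101101
Gen 2 (rule 126): 111111111111
Gen 3 (rule 129): 011111111110
Gen 4 (rule 165): 001111111100
Gen 5 (rule 75): 111000000101
Gen 6 (rule 126): 101100001111
Gen 7 (rule 129): 000001100110
Gen 8 (rule 165): 111100000000
Gen 9 (rule 75): 100101111111
Gen 10 (rule 126): 111111000001
Gen 11 (rule 129): 011110011100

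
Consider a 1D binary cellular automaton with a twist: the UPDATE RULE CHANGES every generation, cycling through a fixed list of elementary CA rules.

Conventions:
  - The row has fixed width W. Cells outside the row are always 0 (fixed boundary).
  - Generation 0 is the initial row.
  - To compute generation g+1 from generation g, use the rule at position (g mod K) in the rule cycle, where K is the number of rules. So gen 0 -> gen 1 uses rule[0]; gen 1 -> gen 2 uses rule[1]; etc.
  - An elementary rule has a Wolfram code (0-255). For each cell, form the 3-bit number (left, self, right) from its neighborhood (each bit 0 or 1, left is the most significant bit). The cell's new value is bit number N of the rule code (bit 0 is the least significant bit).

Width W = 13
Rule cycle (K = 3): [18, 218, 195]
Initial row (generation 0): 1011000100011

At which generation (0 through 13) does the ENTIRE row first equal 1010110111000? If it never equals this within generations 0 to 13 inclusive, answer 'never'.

Answer: never

Derivation:
Gen 0: 1011000100011
Gen 1 (rule 18): 0000101010100
Gen 2 (rule 218): 0001000000010
Gen 3 (rule 195): 1110011111100
Gen 4 (rule 18): 0001100000010
Gen 5 (rule 218): 0011110000101
Gen 6 (rule 195): 1101110111000
Gen 7 (rule 18): 0000000000100
Gen 8 (rule 218): 0000000001010
Gen 9 (rule 195): 1111111110000
Gen 10 (rule 18): 0000000001000
Gen 11 (rule 218): 0000000010100
Gen 12 (rule 195): 1111111100001
Gen 13 (rule 18): 0000000010010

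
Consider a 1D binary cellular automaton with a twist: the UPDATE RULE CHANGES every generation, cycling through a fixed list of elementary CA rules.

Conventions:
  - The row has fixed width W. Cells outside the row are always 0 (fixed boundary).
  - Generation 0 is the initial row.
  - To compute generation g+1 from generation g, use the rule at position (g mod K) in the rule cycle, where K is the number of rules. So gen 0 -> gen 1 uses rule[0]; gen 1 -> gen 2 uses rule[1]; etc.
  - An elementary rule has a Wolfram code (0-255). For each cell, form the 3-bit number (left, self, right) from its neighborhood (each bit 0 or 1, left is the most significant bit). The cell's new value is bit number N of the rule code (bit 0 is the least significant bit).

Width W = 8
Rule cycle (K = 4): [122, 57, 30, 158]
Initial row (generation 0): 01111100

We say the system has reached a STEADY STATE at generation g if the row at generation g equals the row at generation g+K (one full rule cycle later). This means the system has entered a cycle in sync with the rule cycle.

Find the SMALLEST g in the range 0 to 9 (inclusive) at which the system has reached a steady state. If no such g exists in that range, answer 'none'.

Answer: 6

Derivation:
Gen 0: 01111100
Gen 1 (rule 122): 11000110
Gen 2 (rule 57): 10110101
Gen 3 (rule 30): 10100101
Gen 4 (rule 158): 10111101
Gen 5 (rule 122): 01100110
Gen 6 (rule 57): 01010101
Gen 7 (rule 30): 11010101
Gen 8 (rule 158): 10010101
Gen 9 (rule 122): 01101010
Gen 10 (rule 57): 01010101
Gen 11 (rule 30): 11010101
Gen 12 (rule 158): 10010101
Gen 13 (rule 122): 01101010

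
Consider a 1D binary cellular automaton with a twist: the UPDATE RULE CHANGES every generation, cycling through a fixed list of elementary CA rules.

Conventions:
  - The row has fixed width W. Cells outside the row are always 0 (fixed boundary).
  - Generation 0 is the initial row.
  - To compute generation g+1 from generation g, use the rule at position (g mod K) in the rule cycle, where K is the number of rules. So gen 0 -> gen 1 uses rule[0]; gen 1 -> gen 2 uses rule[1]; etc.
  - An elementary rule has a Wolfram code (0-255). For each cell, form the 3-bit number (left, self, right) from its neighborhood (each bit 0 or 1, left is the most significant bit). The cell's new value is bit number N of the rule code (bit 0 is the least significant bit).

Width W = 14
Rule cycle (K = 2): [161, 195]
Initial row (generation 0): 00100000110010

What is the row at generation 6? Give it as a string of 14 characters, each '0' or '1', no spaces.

Answer: 00111111001001

Derivation:
Gen 0: 00100000110010
Gen 1 (rule 161): 10001110000000
Gen 2 (rule 195): 00110110111111
Gen 3 (rule 161): 10001001011110
Gen 4 (rule 195): 00110010001110
Gen 5 (rule 161): 10000000100100
Gen 6 (rule 195): 00111111001001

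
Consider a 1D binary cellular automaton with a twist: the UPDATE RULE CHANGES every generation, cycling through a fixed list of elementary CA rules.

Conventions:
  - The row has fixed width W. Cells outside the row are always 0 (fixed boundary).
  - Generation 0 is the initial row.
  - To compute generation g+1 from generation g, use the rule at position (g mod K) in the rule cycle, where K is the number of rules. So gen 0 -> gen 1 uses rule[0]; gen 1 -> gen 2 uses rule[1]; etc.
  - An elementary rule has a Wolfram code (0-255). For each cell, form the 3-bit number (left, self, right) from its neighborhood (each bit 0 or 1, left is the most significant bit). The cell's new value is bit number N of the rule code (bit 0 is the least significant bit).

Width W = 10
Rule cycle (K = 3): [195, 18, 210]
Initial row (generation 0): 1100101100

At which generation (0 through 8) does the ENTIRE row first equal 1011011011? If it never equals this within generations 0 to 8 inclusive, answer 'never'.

Answer: 6

Derivation:
Gen 0: 1100101100
Gen 1 (rule 195): 0101000101
Gen 2 (rule 18): 1000101000
Gen 3 (rule 210): 0101000100
Gen 4 (rule 195): 1000011001
Gen 5 (rule 18): 0100100110
Gen 6 (rule 210): 1011011011
Gen 7 (rule 195): 0001001001
Gen 8 (rule 18): 0010110110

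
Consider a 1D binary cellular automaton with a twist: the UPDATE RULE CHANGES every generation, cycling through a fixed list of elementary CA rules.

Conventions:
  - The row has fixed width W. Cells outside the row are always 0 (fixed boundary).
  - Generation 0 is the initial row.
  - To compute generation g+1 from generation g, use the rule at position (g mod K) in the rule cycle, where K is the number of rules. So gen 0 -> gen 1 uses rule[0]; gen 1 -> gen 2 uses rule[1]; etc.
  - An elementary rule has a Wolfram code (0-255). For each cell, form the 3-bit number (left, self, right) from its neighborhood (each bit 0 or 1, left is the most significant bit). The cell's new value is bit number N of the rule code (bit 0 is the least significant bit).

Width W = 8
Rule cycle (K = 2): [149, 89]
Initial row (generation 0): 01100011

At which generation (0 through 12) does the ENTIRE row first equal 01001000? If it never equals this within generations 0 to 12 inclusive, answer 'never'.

Gen 0: 01100011
Gen 1 (rule 149): 00011000
Gen 2 (rule 89): 11011111
Gen 3 (rule 149): 00001110
Gen 4 (rule 89): 11101011
Gen 5 (rule 149): 01001000
Gen 6 (rule 89): 00100111
Gen 7 (rule 149): 10110010
Gen 8 (rule 89): 00111001
Gen 9 (rule 149): 10010101
Gen 10 (rule 89): 01000000
Gen 11 (rule 149): 01111111
Gen 12 (rule 89): 01000001

Answer: 5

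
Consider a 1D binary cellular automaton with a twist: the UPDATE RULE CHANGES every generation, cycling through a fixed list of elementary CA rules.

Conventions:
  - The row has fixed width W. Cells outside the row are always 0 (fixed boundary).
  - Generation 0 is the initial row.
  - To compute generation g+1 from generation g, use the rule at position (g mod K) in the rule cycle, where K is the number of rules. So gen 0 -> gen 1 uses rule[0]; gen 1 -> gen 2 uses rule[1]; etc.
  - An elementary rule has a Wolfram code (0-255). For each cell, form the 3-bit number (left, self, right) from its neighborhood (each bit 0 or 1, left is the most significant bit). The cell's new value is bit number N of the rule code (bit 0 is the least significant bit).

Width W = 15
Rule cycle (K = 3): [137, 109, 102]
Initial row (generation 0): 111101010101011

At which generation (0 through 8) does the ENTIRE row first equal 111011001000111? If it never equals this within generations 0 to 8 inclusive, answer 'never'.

Answer: 6

Derivation:
Gen 0: 111101010101011
Gen 1 (rule 137): 111000000000010
Gen 2 (rule 109): 101011111111010
Gen 3 (rule 102): 111100000001110
Gen 4 (rule 137): 111001111101100
Gen 5 (rule 109): 101001000111101
Gen 6 (rule 102): 111011001000111
Gen 7 (rule 137): 110010000010110
Gen 8 (rule 109): 110010111011110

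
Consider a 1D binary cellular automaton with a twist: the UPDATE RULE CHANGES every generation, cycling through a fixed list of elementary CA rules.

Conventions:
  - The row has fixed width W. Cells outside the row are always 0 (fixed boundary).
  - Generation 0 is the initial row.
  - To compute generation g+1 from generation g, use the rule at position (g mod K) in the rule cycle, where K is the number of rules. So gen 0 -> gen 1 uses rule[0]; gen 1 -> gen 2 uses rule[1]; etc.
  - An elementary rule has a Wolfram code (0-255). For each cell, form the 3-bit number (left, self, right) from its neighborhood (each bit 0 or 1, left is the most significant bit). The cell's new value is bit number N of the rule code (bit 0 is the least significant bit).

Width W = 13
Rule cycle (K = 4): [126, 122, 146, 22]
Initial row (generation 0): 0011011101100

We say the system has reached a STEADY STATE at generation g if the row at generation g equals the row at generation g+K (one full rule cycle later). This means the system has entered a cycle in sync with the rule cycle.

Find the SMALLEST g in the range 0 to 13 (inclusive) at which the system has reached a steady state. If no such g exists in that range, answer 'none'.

Answer: 12

Derivation:
Gen 0: 0011011101100
Gen 1 (rule 126): 0111110111110
Gen 2 (rule 122): 1100011100011
Gen 3 (rule 146): 0010101010100
Gen 4 (rule 22): 0110101010110
Gen 5 (rule 126): 1111111111111
Gen 6 (rule 122): 1000000000001
Gen 7 (rule 146): 0100000000010
Gen 8 (rule 22): 1110000000111
Gen 9 (rule 126): 1011000001101
Gen 10 (rule 122): 0111100011110
Gen 11 (rule 146): 1011010101101
Gen 12 (rule 22): 1000010100001
Gen 13 (rule 126): 1100111110011
Gen 14 (rule 122): 1111100011111
Gen 15 (rule 146): 0111010101110
Gen 16 (rule 22): 1000010100001
Gen 17 (rule 126): 1100111110011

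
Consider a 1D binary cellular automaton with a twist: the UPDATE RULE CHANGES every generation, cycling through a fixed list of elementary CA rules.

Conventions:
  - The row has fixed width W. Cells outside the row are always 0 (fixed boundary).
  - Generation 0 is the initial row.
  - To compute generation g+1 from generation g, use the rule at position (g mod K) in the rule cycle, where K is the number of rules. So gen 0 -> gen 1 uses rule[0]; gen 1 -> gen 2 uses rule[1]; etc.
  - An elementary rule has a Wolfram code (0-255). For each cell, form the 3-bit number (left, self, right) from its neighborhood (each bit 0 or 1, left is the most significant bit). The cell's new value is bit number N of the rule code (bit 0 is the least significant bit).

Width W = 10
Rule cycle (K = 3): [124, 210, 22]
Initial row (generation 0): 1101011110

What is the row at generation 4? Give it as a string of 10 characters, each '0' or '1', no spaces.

Gen 0: 1101011110
Gen 1 (rule 124): 1111110011
Gen 2 (rule 210): 0111111101
Gen 3 (rule 22): 1000000001
Gen 4 (rule 124): 1100000001

Answer: 1100000001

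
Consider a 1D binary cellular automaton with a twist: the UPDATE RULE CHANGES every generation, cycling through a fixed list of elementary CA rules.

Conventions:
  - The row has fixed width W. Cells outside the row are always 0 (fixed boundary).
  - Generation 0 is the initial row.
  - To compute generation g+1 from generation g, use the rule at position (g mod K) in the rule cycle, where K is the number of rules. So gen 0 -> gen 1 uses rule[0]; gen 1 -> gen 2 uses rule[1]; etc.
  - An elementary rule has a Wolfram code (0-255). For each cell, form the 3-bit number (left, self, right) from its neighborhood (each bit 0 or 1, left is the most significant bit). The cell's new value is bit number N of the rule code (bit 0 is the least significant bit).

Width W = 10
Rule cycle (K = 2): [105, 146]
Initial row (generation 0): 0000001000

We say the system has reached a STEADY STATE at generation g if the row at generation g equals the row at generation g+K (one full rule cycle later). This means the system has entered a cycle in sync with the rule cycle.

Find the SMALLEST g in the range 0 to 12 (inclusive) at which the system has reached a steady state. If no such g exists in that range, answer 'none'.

Gen 0: 0000001000
Gen 1 (rule 105): 1111100011
Gen 2 (rule 146): 0111010100
Gen 3 (rule 105): 0101101001
Gen 4 (rule 146): 1000000110
Gen 5 (rule 105): 0011110110
Gen 6 (rule 146): 0101100001
Gen 7 (rule 105): 0011101100
Gen 8 (rule 146): 0101000010
Gen 9 (rule 105): 0010011000
Gen 10 (rule 146): 0101100100
Gen 11 (rule 105): 0011100001
Gen 12 (rule 146): 0101010010
Gen 13 (rule 105): 0010100000
Gen 14 (rule 146): 0100010000

Answer: none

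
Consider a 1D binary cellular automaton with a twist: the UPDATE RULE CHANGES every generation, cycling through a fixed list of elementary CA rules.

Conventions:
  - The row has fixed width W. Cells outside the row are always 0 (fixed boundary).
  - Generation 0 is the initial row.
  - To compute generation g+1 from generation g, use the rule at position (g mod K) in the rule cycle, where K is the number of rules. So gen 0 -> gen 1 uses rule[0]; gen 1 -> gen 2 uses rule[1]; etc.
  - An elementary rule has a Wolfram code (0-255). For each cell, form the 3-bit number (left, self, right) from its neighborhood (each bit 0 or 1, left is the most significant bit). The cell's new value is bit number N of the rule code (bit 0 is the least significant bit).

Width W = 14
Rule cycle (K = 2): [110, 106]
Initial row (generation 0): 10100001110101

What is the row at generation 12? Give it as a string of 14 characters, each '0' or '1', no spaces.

Answer: 00111101111000

Derivation:
Gen 0: 10100001110101
Gen 1 (rule 110): 11100011011111
Gen 2 (rule 106): 10100111110001
Gen 3 (rule 110): 11101100010011
Gen 4 (rule 106): 10111100100111
Gen 5 (rule 110): 11100101101101
Gen 6 (rule 106): 10101011111110
Gen 7 (rule 110): 11111110000010
Gen 8 (rule 106): 10000010000100
Gen 9 (rule 110): 10000110001100
Gen 10 (rule 106): 00001110011100
Gen 11 (rule 110): 00011010110100
Gen 12 (rule 106): 00111101111000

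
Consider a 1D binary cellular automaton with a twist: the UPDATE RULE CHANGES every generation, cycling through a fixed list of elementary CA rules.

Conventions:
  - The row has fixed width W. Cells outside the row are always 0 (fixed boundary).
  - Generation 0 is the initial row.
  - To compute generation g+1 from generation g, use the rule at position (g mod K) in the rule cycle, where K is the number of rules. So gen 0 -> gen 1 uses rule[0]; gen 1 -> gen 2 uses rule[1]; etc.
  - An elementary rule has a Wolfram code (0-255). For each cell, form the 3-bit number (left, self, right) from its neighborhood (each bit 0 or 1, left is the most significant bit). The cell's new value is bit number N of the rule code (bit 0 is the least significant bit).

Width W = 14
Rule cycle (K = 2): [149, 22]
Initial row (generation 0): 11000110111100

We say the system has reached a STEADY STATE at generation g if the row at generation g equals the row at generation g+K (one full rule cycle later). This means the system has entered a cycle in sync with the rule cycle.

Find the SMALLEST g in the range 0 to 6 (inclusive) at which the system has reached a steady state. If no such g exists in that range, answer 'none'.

Gen 0: 11000110111100
Gen 1 (rule 149): 00110000011011
Gen 2 (rule 22): 01001000100000
Gen 3 (rule 149): 01101110111111
Gen 4 (rule 22): 10000000000000
Gen 5 (rule 149): 11111111111111
Gen 6 (rule 22): 00000000000000
Gen 7 (rule 149): 11111111111111
Gen 8 (rule 22): 00000000000000

Answer: 5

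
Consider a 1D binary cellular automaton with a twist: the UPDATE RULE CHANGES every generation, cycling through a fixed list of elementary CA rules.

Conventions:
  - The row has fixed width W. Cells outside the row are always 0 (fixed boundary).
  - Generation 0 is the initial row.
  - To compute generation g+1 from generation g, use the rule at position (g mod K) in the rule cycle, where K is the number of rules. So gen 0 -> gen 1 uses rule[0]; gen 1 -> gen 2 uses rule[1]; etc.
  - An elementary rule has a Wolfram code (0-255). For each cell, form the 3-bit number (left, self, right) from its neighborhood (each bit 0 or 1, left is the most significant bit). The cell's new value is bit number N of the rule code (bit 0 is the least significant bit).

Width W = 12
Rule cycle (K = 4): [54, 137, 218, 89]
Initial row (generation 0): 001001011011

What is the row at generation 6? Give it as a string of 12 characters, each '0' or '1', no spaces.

Gen 0: 001001011011
Gen 1 (rule 54): 011111100100
Gen 2 (rule 137): 011111000001
Gen 3 (rule 218): 111111100010
Gen 4 (rule 89): 100000111001
Gen 5 (rule 54): 110001000111
Gen 6 (rule 137): 100100010110

Answer: 100100010110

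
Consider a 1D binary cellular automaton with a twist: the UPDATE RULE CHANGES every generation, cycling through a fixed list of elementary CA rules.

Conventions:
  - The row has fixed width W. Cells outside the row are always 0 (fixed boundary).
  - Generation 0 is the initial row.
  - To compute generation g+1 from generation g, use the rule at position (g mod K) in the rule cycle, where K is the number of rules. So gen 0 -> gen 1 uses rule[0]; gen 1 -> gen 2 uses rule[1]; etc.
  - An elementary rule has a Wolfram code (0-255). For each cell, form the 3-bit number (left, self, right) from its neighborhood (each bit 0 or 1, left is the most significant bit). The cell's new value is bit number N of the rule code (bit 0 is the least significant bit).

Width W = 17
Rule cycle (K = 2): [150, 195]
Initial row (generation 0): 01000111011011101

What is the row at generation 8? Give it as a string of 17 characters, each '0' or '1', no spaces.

Gen 0: 01000111011011101
Gen 1 (rule 150): 11101010000001001
Gen 2 (rule 195): 01100000111110010
Gen 3 (rule 150): 10010001011101111
Gen 4 (rule 195): 00100110001100111
Gen 5 (rule 150): 01111001010011010
Gen 6 (rule 195): 10111010000101000
Gen 7 (rule 150): 10010011001101100
Gen 8 (rule 195): 00100101010100101

Answer: 00100101010100101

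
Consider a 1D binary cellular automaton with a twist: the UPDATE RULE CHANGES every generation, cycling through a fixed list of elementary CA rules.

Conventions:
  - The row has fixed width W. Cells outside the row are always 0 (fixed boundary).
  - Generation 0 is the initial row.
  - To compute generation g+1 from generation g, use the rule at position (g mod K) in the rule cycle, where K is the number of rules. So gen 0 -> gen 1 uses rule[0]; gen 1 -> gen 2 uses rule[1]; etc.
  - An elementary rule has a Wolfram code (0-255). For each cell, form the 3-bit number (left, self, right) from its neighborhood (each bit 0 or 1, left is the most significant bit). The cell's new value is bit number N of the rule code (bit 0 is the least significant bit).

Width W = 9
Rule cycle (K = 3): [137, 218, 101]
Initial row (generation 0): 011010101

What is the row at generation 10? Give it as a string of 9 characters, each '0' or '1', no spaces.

Gen 0: 011010101
Gen 1 (rule 137): 010000000
Gen 2 (rule 218): 101000000
Gen 3 (rule 101): 111011111
Gen 4 (rule 137): 110011110
Gen 5 (rule 218): 111111111
Gen 6 (rule 101): 000000001
Gen 7 (rule 137): 111111100
Gen 8 (rule 218): 111111110
Gen 9 (rule 101): 000000010
Gen 10 (rule 137): 111111000

Answer: 111111000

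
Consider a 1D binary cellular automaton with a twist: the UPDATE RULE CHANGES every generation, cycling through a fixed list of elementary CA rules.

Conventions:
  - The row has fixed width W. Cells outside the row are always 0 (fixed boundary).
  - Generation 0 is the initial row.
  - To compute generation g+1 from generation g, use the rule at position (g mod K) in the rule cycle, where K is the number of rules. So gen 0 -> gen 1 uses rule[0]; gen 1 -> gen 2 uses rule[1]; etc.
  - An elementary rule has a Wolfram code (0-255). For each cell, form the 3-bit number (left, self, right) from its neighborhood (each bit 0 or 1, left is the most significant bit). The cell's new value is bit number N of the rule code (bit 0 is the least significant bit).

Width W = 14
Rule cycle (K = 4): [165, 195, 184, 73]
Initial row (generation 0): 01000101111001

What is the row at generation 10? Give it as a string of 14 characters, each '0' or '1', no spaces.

Gen 0: 01000101111001
Gen 1 (rule 165): 01010110110001
Gen 2 (rule 195): 10000010010110
Gen 3 (rule 184): 01000001001101
Gen 4 (rule 73): 00011100001100
Gen 5 (rule 165): 11001001100001
Gen 6 (rule 195): 01010010101110
Gen 7 (rule 184): 00101001011101
Gen 8 (rule 73): 10000000010100
Gen 9 (rule 165): 10111111011101
Gen 10 (rule 195): 00011111001100

Answer: 00011111001100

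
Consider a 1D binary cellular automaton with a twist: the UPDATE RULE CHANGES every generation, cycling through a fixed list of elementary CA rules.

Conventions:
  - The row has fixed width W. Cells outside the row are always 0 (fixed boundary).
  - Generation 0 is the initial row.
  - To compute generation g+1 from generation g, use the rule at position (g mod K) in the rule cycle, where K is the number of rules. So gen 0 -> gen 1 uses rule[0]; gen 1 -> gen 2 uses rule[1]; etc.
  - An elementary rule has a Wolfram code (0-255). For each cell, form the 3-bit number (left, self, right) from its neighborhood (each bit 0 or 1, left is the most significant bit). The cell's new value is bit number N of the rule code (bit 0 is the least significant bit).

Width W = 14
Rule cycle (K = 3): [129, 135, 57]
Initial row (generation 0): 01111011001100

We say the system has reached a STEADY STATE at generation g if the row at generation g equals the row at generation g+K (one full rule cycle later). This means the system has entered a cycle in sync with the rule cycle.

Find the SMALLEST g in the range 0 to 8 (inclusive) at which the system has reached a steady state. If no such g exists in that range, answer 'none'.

Gen 0: 01111011001100
Gen 1 (rule 129): 00110000000001
Gen 2 (rule 135): 11000111111111
Gen 3 (rule 57): 10110100000000
Gen 4 (rule 129): 00000001111111
Gen 5 (rule 135): 11111110111110
Gen 6 (rule 57): 10000001100001
Gen 7 (rule 129): 00111100001100
Gen 8 (rule 135): 11011001110001
Gen 9 (rule 57): 10110101001100
Gen 10 (rule 129): 00000000000001
Gen 11 (rule 135): 11111111111111

Answer: none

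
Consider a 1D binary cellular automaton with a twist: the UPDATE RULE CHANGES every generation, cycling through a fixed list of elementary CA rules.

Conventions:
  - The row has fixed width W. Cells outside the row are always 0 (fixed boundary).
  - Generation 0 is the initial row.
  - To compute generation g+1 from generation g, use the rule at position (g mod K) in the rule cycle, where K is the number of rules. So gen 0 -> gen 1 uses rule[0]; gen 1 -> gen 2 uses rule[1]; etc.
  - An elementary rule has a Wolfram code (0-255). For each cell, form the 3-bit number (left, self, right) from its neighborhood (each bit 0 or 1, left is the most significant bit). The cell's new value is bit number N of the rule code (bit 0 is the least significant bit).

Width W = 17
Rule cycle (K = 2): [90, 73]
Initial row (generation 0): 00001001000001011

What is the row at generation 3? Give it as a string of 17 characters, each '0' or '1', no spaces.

Gen 0: 00001001000001011
Gen 1 (rule 90): 00010110100010011
Gen 2 (rule 73): 11000110001000011
Gen 3 (rule 90): 11101111010100111

Answer: 11101111010100111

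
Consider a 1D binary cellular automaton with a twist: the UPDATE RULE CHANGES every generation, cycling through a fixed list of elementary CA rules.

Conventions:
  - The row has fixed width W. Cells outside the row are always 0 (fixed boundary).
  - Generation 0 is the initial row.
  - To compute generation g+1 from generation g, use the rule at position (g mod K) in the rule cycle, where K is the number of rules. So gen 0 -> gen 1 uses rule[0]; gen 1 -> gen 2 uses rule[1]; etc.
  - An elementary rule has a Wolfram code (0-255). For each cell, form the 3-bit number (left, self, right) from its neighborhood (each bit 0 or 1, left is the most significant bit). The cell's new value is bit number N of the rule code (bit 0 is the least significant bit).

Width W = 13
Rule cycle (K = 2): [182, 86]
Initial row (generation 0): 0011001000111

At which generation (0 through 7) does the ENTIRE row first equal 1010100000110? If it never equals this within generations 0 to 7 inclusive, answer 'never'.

Answer: 4

Derivation:
Gen 0: 0011001000111
Gen 1 (rule 182): 0100111101010
Gen 2 (rule 86): 1111000101011
Gen 3 (rule 182): 0110101111100
Gen 4 (rule 86): 1010100000110
Gen 5 (rule 182): 1111110001001
Gen 6 (rule 86): 0000011011111
Gen 7 (rule 182): 0000100101110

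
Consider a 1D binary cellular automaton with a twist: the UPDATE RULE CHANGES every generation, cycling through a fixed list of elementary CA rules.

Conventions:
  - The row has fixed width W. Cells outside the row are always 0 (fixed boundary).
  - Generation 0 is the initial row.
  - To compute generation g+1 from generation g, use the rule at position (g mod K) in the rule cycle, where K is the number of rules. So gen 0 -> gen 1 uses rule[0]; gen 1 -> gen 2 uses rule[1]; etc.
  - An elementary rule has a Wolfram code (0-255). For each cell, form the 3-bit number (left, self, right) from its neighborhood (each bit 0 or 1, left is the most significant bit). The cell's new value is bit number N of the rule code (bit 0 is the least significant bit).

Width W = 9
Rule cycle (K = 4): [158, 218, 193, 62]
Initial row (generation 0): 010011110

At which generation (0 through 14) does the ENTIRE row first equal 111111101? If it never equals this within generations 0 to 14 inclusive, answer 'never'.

Gen 0: 010011110
Gen 1 (rule 158): 111111101
Gen 2 (rule 218): 111111100
Gen 3 (rule 193): 011111101
Gen 4 (rule 62): 110000011
Gen 5 (rule 158): 101000110
Gen 6 (rule 218): 000101111
Gen 7 (rule 193): 110000111
Gen 8 (rule 62): 101001100
Gen 9 (rule 158): 101111010
Gen 10 (rule 218): 001111001
Gen 11 (rule 193): 100111000
Gen 12 (rule 62): 111100100
Gen 13 (rule 158): 111011110
Gen 14 (rule 218): 111011111

Answer: 1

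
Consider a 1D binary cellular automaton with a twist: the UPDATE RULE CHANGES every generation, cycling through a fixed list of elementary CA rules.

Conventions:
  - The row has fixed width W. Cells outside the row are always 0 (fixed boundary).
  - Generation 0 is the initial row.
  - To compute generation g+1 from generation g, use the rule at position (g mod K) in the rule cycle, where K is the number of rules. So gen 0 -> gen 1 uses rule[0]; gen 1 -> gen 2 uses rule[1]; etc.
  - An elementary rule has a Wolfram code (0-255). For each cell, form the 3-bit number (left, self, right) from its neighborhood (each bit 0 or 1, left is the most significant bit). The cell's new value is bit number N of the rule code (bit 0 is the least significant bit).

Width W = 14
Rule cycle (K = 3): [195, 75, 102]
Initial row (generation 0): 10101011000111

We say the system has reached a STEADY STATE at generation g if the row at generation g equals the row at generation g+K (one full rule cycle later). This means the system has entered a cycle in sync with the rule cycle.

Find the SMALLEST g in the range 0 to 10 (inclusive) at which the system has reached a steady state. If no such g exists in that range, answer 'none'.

Gen 0: 10101011000111
Gen 1 (rule 195): 00000001011011
Gen 2 (rule 75): 11111110011011
Gen 3 (rule 102): 00000010101101
Gen 4 (rule 195): 11111100000100
Gen 5 (rule 75): 10000101111001
Gen 6 (rule 102): 10001110001011
Gen 7 (rule 195): 00110110110001
Gen 8 (rule 75): 11110110110110
Gen 9 (rule 102): 00011011011010
Gen 10 (rule 195): 11101001001000
Gen 11 (rule 75): 10100010010011
Gen 12 (rule 102): 11100110110101
Gen 13 (rule 195): 01101010010000

Answer: none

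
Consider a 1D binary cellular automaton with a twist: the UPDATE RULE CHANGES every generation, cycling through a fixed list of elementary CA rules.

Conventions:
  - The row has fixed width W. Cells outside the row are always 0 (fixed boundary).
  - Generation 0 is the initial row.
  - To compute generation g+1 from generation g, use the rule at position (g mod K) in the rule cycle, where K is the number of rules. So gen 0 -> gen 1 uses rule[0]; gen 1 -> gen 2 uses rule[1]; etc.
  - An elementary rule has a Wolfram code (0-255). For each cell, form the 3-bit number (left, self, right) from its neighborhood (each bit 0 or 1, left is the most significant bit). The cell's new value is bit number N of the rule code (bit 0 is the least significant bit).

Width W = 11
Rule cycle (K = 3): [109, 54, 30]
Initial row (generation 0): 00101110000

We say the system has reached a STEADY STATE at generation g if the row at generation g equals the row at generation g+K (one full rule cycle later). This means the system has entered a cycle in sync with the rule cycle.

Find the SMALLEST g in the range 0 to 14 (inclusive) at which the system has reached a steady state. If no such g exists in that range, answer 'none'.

Gen 0: 00101110000
Gen 1 (rule 109): 10111010111
Gen 2 (rule 54): 11000111000
Gen 3 (rule 30): 10101100100
Gen 4 (rule 109): 11111100101
Gen 5 (rule 54): 00000011111
Gen 6 (rule 30): 00000110000
Gen 7 (rule 109): 11110110111
Gen 8 (rule 54): 00001001000
Gen 9 (rule 30): 00011111100
Gen 10 (rule 109): 11010000101
Gen 11 (rule 54): 00111001111
Gen 12 (rule 30): 01100111000
Gen 13 (rule 109): 01100101011
Gen 14 (rule 54): 10011111100
Gen 15 (rule 30): 11110000010
Gen 16 (rule 109): 10010111010
Gen 17 (rule 54): 11111000111

Answer: none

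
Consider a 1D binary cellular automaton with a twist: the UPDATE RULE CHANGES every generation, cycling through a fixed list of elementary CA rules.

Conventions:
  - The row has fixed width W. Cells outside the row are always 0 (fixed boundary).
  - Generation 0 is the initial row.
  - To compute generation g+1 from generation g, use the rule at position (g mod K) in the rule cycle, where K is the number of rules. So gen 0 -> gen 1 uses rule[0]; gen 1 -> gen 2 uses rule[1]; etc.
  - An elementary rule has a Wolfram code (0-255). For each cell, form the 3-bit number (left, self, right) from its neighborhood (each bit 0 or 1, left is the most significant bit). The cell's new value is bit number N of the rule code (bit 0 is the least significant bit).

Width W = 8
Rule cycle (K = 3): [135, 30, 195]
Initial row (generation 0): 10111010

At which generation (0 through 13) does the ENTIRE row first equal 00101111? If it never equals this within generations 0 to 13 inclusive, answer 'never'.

Answer: 12

Derivation:
Gen 0: 10111010
Gen 1 (rule 135): 10010010
Gen 2 (rule 30): 11111111
Gen 3 (rule 195): 01111111
Gen 4 (rule 135): 10111110
Gen 5 (rule 30): 10100001
Gen 6 (rule 195): 00001110
Gen 7 (rule 135): 11110100
Gen 8 (rule 30): 10000110
Gen 9 (rule 195): 00111010
Gen 10 (rule 135): 11010010
Gen 11 (rule 30): 10011111
Gen 12 (rule 195): 00101111
Gen 13 (rule 135): 11100110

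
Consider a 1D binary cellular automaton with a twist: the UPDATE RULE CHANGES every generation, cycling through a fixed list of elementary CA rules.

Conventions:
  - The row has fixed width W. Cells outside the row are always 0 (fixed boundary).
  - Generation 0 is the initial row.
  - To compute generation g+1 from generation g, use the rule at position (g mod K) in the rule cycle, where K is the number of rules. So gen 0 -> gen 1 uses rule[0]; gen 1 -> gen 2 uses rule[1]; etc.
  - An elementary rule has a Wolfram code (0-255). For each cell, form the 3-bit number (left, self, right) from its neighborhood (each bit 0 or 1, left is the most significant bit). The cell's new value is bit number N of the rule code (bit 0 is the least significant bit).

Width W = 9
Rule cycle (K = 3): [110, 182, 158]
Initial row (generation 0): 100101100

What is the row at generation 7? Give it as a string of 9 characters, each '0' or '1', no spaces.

Gen 0: 100101100
Gen 1 (rule 110): 101111100
Gen 2 (rule 182): 110111010
Gen 3 (rule 158): 100110011
Gen 4 (rule 110): 101110111
Gen 5 (rule 182): 110101010
Gen 6 (rule 158): 100101011
Gen 7 (rule 110): 101111111

Answer: 101111111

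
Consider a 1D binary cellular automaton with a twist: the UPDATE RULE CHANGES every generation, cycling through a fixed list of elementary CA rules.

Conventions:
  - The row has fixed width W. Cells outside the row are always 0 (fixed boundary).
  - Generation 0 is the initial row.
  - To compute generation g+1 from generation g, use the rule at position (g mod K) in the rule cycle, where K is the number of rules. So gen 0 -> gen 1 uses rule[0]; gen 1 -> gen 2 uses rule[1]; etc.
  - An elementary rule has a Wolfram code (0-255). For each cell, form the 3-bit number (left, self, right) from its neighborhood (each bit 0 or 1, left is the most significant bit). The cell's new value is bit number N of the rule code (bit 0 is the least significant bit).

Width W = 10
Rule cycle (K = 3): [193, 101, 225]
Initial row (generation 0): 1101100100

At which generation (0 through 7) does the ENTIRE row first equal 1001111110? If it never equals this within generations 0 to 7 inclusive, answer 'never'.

Gen 0: 1101100100
Gen 1 (rule 193): 0100100001
Gen 2 (rule 101): 0100101101
Gen 3 (rule 225): 0000010110
Gen 4 (rule 193): 1111000010
Gen 5 (rule 101): 0001011010
Gen 6 (rule 225): 1100101100
Gen 7 (rule 193): 0100000101

Answer: never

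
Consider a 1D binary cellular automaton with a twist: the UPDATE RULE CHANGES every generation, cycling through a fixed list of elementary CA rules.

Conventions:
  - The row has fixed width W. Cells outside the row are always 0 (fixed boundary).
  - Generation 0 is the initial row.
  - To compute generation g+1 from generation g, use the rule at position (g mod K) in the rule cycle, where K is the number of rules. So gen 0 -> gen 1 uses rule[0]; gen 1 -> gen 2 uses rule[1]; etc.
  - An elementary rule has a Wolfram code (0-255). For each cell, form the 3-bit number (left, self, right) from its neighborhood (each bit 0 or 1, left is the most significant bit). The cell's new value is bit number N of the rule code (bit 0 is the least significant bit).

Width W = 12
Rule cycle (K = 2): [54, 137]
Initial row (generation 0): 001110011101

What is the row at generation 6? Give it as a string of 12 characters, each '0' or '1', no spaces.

Gen 0: 001110011101
Gen 1 (rule 54): 010001100011
Gen 2 (rule 137): 000101001010
Gen 3 (rule 54): 001111111111
Gen 4 (rule 137): 101111111110
Gen 5 (rule 54): 110000000001
Gen 6 (rule 137): 100111111100

Answer: 100111111100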